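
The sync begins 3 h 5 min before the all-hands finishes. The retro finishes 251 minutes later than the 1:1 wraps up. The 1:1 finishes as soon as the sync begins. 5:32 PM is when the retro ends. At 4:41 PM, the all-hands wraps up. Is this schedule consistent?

The sync starts at 4:41 PM − 185 min = 1:36 PM.
So the 1:1 ends at 1:36 PM.
The retro ends at 1:36 PM + 251 min = 5:47 PM.
But the retro is also said to end at 5:32 PM — a 15-minute conflict.

No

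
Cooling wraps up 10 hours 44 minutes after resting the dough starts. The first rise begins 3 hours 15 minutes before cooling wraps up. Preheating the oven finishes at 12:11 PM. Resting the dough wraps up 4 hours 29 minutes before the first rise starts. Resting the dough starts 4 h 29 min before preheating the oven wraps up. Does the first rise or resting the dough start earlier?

Resting the dough starts at 12:11 PM − 269 min = 7:42 AM.
Cooling ends at 7:42 AM + 644 min = 6:26 PM.
The first rise starts at 6:26 PM − 195 min = 3:11 PM.
The first rise starts at 3:11 PM and resting the dough starts at 7:42 AM, so resting the dough is first.

resting the dough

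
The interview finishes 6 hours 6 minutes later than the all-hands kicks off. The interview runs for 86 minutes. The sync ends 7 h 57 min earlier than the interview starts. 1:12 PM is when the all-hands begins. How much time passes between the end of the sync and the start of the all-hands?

The interview ends at 1:12 PM + 366 min = 7:18 PM.
The interview starts at 7:18 PM − 86 min = 5:52 PM.
The sync ends at 5:52 PM − 477 min = 9:55 AM.
From 9:55 AM to 1:12 PM is 3 hours 17 minutes.

3 hours 17 minutes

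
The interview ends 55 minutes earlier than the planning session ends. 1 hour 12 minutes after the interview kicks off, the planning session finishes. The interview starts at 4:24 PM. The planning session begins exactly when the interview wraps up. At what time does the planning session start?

4:41 PM

The planning session ends at 4:24 PM + 72 min = 5:36 PM.
The interview ends at 5:36 PM − 55 min = 4:41 PM.
So the planning session starts at 4:41 PM.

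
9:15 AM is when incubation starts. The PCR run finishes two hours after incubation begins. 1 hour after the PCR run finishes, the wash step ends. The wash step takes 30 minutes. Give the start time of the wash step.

The PCR run ends at 9:15 AM + 120 min = 11:15 AM.
The wash step ends at 11:15 AM + 60 min = 12:15 PM.
The wash step starts at 12:15 PM − 30 min = 11:45 AM.

11:45 AM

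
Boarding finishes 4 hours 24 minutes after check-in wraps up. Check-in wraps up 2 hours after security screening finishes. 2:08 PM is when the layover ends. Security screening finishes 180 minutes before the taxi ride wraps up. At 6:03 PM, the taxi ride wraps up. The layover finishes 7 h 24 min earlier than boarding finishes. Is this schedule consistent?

Security screening ends at 6:03 PM − 180 min = 3:03 PM.
Check-in ends at 3:03 PM + 120 min = 5:03 PM.
Boarding ends at 5:03 PM + 264 min = 9:27 PM.
The layover ends at 9:27 PM − 444 min = 2:03 PM.
But the layover is also said to end at 2:08 PM — a 5-minute conflict.

No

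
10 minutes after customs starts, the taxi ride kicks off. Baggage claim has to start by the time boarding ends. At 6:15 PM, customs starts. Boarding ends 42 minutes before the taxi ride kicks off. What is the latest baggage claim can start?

The taxi ride starts at 6:15 PM + 10 min = 6:25 PM.
Boarding ends at 6:25 PM − 42 min = 5:43 PM.
Baggage claim is bounded by boarding, so the latest it can start is 5:43 PM.

5:43 PM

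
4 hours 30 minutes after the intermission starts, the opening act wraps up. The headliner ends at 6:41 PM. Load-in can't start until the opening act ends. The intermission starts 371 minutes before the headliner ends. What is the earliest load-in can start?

5:00 PM

The intermission starts at 6:41 PM − 371 min = 12:30 PM.
The opening act ends at 12:30 PM + 270 min = 5:00 PM.
Load-in is bounded by the opening act, so the earliest it can start is 5:00 PM.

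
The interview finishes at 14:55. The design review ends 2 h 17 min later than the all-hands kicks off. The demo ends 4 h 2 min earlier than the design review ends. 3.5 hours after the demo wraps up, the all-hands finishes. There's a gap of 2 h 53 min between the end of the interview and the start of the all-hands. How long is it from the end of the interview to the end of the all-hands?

4 hours 38 minutes

The all-hands starts at 14:55 + 173 min = 17:48.
The design review ends at 17:48 + 137 min = 20:05.
The demo ends at 20:05 − 242 min = 16:03.
The all-hands ends at 16:03 + 210 min = 19:33.
From 14:55 to 19:33 is 4 hours 38 minutes.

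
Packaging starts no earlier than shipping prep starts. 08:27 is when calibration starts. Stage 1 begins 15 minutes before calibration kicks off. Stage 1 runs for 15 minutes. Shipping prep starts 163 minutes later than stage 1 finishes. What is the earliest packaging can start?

Stage 1 starts at 08:27 − 15 min = 08:12.
Stage 1 ends at 08:12 + 15 min = 08:27.
Shipping prep starts at 08:27 + 163 min = 11:10.
Packaging is bounded by shipping prep, so the earliest it can start is 11:10.

11:10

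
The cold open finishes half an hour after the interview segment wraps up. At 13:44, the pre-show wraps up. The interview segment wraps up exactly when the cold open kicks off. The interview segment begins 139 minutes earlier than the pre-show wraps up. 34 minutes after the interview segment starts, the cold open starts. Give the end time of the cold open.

12:29

The interview segment starts at 13:44 − 139 min = 11:25.
The cold open starts at 11:25 + 34 min = 11:59.
So the interview segment ends at 11:59.
The cold open ends at 11:59 + 30 min = 12:29.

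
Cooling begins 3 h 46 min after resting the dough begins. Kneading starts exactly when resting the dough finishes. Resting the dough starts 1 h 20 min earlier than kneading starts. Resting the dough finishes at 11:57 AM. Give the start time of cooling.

2:23 PM

Kneading starts at 11:57 AM.
Resting the dough starts at 11:57 AM − 80 min = 10:37 AM.
Cooling starts at 10:37 AM + 226 min = 2:23 PM.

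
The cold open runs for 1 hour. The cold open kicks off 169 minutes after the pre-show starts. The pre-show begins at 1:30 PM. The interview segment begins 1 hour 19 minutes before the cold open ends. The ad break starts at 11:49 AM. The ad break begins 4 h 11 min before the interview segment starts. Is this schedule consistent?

Yes

The cold open starts at 1:30 PM + 169 min = 4:19 PM.
The cold open ends at 4:19 PM + 60 min = 5:19 PM.
The interview segment starts at 5:19 PM − 79 min = 4:00 PM.
The ad break starts at 4:00 PM − 251 min = 11:49 AM.
That matches the stated 11:49 AM, so the schedule is consistent.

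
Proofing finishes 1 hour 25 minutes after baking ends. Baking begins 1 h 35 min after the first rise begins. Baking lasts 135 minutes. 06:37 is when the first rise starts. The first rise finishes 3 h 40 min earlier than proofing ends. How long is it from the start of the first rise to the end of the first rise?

95 minutes

Baking starts at 06:37 + 95 min = 08:12.
Baking ends at 08:12 + 135 min = 10:27.
Proofing ends at 10:27 + 85 min = 11:52.
The first rise ends at 11:52 − 220 min = 08:12.
From 06:37 to 08:12 is 95 minutes.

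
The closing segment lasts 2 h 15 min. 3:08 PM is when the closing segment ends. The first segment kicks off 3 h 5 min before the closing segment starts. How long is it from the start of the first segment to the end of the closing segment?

The closing segment starts at 3:08 PM − 135 min = 12:53 PM.
The first segment starts at 12:53 PM − 185 min = 9:48 AM.
From 9:48 AM to 3:08 PM is 5 h 20 min.

5 h 20 min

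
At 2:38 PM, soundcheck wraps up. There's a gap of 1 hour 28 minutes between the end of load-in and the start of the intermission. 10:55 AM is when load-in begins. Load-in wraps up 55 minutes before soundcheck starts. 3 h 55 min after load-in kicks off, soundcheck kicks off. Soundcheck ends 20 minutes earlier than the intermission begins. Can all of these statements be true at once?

Soundcheck starts at 10:55 AM + 235 min = 2:50 PM.
Load-in ends at 2:50 PM − 55 min = 1:55 PM.
The intermission starts at 1:55 PM + 88 min = 3:23 PM.
Soundcheck ends at 3:23 PM − 20 min = 3:03 PM.
But soundcheck is also said to end at 2:38 PM — a 25-minute conflict.

No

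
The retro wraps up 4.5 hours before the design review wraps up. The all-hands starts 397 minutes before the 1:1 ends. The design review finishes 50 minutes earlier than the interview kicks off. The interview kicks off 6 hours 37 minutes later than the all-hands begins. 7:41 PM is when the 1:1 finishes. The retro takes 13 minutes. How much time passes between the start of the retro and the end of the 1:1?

The all-hands starts at 7:41 PM − 397 min = 1:04 PM.
The interview starts at 1:04 PM + 397 min = 7:41 PM.
The design review ends at 7:41 PM − 50 min = 6:51 PM.
The retro ends at 6:51 PM − 270 min = 2:21 PM.
The retro starts at 2:21 PM − 13 min = 2:08 PM.
From 2:08 PM to 7:41 PM is 5 hours 33 minutes.

5 hours 33 minutes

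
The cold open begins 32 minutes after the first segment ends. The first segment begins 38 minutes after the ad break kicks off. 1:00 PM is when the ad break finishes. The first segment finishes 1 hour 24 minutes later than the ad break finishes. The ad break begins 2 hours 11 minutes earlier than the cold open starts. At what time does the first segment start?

The first segment ends at 1:00 PM + 84 min = 2:24 PM.
The cold open starts at 2:24 PM + 32 min = 2:56 PM.
The ad break starts at 2:56 PM − 131 min = 12:45 PM.
The first segment starts at 12:45 PM + 38 min = 1:23 PM.

1:23 PM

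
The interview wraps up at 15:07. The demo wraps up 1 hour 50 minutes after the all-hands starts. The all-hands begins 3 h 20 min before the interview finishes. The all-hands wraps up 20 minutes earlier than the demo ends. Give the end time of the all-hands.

13:17

The all-hands starts at 15:07 − 200 min = 11:47.
The demo ends at 11:47 + 110 min = 13:37.
The all-hands ends at 13:37 − 20 min = 13:17.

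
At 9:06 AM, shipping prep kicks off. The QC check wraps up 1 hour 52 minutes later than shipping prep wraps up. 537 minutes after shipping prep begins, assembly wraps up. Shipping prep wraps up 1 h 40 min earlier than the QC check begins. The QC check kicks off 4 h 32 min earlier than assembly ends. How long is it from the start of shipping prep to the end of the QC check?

Assembly ends at 9:06 AM + 537 min = 6:03 PM.
The QC check starts at 6:03 PM − 272 min = 1:31 PM.
Shipping prep ends at 1:31 PM − 100 min = 11:51 AM.
The QC check ends at 11:51 AM + 112 min = 1:43 PM.
From 9:06 AM to 1:43 PM is 4 h 37 min.

4 h 37 min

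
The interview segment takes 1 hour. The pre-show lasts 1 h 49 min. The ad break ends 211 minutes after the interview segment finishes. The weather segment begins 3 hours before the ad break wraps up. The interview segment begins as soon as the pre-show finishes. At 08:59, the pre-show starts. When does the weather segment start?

12:19

The pre-show ends at 08:59 + 109 min = 10:48.
So the interview segment starts at 10:48.
The interview segment ends at 10:48 + 60 min = 11:48.
The ad break ends at 11:48 + 211 min = 15:19.
The weather segment starts at 15:19 − 180 min = 12:19.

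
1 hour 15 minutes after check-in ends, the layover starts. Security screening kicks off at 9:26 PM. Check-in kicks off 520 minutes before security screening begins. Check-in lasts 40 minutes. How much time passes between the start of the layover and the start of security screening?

405 minutes

Check-in starts at 9:26 PM − 520 min = 12:46 PM.
Check-in ends at 12:46 PM + 40 min = 1:26 PM.
The layover starts at 1:26 PM + 75 min = 2:41 PM.
From 2:41 PM to 9:26 PM is 405 minutes.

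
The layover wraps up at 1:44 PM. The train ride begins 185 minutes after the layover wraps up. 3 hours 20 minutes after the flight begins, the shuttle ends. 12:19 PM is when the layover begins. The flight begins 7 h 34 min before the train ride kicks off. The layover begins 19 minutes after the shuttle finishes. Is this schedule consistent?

No

The train ride starts at 1:44 PM + 185 min = 4:49 PM.
The flight starts at 4:49 PM − 454 min = 9:15 AM.
The shuttle ends at 9:15 AM + 200 min = 12:35 PM.
The layover starts at 12:35 PM + 19 min = 12:54 PM.
But the layover is also said to start at 12:19 PM — a 35-minute conflict.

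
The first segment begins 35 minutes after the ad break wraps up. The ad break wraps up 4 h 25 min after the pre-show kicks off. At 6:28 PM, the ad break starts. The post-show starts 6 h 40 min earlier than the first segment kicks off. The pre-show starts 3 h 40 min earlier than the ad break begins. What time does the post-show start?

1:08 PM

The pre-show starts at 6:28 PM − 220 min = 2:48 PM.
The ad break ends at 2:48 PM + 265 min = 7:13 PM.
The first segment starts at 7:13 PM + 35 min = 7:48 PM.
The post-show starts at 7:48 PM − 400 min = 1:08 PM.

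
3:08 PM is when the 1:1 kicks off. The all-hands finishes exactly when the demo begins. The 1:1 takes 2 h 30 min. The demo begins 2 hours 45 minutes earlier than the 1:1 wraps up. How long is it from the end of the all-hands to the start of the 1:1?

15 minutes

The 1:1 ends at 3:08 PM + 150 min = 5:38 PM.
The demo starts at 5:38 PM − 165 min = 2:53 PM.
So the all-hands ends at 2:53 PM.
From 2:53 PM to 3:08 PM is 15 minutes.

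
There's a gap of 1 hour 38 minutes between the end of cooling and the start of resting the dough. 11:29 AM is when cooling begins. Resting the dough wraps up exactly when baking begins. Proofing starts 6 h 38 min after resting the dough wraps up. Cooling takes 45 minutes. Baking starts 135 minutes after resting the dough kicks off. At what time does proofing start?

Cooling ends at 11:29 AM + 45 min = 12:14 PM.
Resting the dough starts at 12:14 PM + 98 min = 1:52 PM.
Baking starts at 1:52 PM + 135 min = 4:07 PM.
So resting the dough ends at 4:07 PM.
Proofing starts at 4:07 PM + 398 min = 10:45 PM.

10:45 PM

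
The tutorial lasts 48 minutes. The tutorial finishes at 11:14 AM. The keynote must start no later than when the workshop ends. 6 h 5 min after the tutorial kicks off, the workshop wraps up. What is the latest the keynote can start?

4:31 PM

The tutorial starts at 11:14 AM − 48 min = 10:26 AM.
The workshop ends at 10:26 AM + 365 min = 4:31 PM.
The keynote is bounded by the workshop, so the latest it can start is 4:31 PM.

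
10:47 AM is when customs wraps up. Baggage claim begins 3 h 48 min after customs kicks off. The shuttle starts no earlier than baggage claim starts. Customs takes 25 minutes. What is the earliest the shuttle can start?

2:10 PM

Customs starts at 10:47 AM − 25 min = 10:22 AM.
Baggage claim starts at 10:22 AM + 228 min = 2:10 PM.
The shuttle is bounded by baggage claim, so the earliest it can start is 2:10 PM.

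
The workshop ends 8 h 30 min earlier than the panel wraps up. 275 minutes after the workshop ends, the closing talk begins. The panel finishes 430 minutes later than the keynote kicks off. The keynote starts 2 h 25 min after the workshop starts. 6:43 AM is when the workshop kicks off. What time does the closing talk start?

The keynote starts at 6:43 AM + 145 min = 9:08 AM.
The panel ends at 9:08 AM + 430 min = 4:18 PM.
The workshop ends at 4:18 PM − 510 min = 7:48 AM.
The closing talk starts at 7:48 AM + 275 min = 12:23 PM.

12:23 PM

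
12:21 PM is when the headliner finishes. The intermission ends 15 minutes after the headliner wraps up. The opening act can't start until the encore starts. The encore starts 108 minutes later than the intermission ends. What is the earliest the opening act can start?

The intermission ends at 12:21 PM + 15 min = 12:36 PM.
The encore starts at 12:36 PM + 108 min = 2:24 PM.
The opening act is bounded by the encore, so the earliest it can start is 2:24 PM.

2:24 PM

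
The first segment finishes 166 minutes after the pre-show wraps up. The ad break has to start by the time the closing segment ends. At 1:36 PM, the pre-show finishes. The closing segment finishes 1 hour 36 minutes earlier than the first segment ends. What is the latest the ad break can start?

2:46 PM

The first segment ends at 1:36 PM + 166 min = 4:22 PM.
The closing segment ends at 4:22 PM − 96 min = 2:46 PM.
The ad break is bounded by the closing segment, so the latest it can start is 2:46 PM.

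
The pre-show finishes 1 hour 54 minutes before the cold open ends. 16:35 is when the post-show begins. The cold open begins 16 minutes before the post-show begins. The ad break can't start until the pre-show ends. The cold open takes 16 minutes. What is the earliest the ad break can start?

14:41

The cold open starts at 16:35 − 16 min = 16:19.
The cold open ends at 16:19 + 16 min = 16:35.
The pre-show ends at 16:35 − 114 min = 14:41.
The ad break is bounded by the pre-show, so the earliest it can start is 14:41.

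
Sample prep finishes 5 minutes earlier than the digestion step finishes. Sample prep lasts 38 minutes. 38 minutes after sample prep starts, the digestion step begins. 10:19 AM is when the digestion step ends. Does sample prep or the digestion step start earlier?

sample prep

Sample prep ends at 10:19 AM − 5 min = 10:14 AM.
Sample prep starts at 10:14 AM − 38 min = 9:36 AM.
The digestion step starts at 9:36 AM + 38 min = 10:14 AM.
Sample prep starts at 9:36 AM and the digestion step starts at 10:14 AM, so sample prep is first.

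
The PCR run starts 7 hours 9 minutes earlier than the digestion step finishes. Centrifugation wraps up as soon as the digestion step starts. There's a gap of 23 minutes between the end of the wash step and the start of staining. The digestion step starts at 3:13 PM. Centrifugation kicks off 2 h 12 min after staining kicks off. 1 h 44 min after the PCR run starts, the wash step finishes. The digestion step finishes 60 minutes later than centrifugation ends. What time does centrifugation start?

1:23 PM

Centrifugation ends at 3:13 PM.
The digestion step ends at 3:13 PM + 60 min = 4:13 PM.
The PCR run starts at 4:13 PM − 429 min = 9:04 AM.
The wash step ends at 9:04 AM + 104 min = 10:48 AM.
Staining starts at 10:48 AM + 23 min = 11:11 AM.
Centrifugation starts at 11:11 AM + 132 min = 1:23 PM.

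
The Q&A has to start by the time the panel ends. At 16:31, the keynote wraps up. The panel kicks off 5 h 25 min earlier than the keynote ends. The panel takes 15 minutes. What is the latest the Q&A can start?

11:21

The panel starts at 16:31 − 325 min = 11:06.
The panel ends at 11:06 + 15 min = 11:21.
The Q&A is bounded by the panel, so the latest it can start is 11:21.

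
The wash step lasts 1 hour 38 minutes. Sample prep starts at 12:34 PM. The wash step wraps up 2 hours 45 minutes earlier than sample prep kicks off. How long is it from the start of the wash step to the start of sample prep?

4 h 23 min

The wash step ends at 12:34 PM − 165 min = 9:49 AM.
The wash step starts at 9:49 AM − 98 min = 8:11 AM.
From 8:11 AM to 12:34 PM is 4 h 23 min.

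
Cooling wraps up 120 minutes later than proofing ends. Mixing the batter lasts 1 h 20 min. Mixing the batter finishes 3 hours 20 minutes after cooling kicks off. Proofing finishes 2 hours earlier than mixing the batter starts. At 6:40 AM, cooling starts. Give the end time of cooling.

Mixing the batter ends at 6:40 AM + 200 min = 10:00 AM.
Mixing the batter starts at 10:00 AM − 80 min = 8:40 AM.
Proofing ends at 8:40 AM − 120 min = 6:40 AM.
Cooling ends at 6:40 AM + 120 min = 8:40 AM.

8:40 AM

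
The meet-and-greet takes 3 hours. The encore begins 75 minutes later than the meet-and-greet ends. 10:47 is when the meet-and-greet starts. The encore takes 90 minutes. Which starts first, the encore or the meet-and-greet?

the meet-and-greet

The meet-and-greet ends at 10:47 + 180 min = 13:47.
The encore starts at 13:47 + 75 min = 15:02.
The encore starts at 15:02 and the meet-and-greet starts at 10:47, so the meet-and-greet is first.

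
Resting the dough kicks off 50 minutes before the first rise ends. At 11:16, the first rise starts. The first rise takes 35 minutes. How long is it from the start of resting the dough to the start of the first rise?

15 minutes

The first rise ends at 11:16 + 35 min = 11:51.
Resting the dough starts at 11:51 − 50 min = 11:01.
From 11:01 to 11:16 is 15 minutes.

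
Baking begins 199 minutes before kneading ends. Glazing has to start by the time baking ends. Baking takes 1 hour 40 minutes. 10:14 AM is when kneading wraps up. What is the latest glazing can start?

8:35 AM

Baking starts at 10:14 AM − 199 min = 6:55 AM.
Baking ends at 6:55 AM + 100 min = 8:35 AM.
Glazing is bounded by baking, so the latest it can start is 8:35 AM.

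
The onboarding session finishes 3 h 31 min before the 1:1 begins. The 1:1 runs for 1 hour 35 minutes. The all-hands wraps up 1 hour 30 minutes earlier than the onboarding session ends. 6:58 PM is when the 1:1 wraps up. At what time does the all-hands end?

12:22 PM

The 1:1 starts at 6:58 PM − 95 min = 5:23 PM.
The onboarding session ends at 5:23 PM − 211 min = 1:52 PM.
The all-hands ends at 1:52 PM − 90 min = 12:22 PM.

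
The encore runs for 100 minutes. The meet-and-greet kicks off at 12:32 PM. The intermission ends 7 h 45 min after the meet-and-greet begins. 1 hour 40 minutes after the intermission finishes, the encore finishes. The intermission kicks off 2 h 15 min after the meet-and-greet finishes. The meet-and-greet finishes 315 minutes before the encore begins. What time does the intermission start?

5:17 PM

The intermission ends at 12:32 PM + 465 min = 8:17 PM.
The encore ends at 8:17 PM + 100 min = 9:57 PM.
The encore starts at 9:57 PM − 100 min = 8:17 PM.
The meet-and-greet ends at 8:17 PM − 315 min = 3:02 PM.
The intermission starts at 3:02 PM + 135 min = 5:17 PM.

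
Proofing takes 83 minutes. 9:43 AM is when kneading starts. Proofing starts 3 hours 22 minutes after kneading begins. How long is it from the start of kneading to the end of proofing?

4 hours 45 minutes

Proofing starts at 9:43 AM + 202 min = 1:05 PM.
Proofing ends at 1:05 PM + 83 min = 2:28 PM.
From 9:43 AM to 2:28 PM is 4 hours 45 minutes.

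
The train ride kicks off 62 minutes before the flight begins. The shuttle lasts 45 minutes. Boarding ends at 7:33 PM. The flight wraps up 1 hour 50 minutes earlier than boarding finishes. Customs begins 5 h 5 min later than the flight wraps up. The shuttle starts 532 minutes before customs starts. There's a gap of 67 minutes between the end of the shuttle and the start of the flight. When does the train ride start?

2:46 PM

The flight ends at 7:33 PM − 110 min = 5:43 PM.
Customs starts at 5:43 PM + 305 min = 10:48 PM.
The shuttle starts at 10:48 PM − 532 min = 1:56 PM.
The shuttle ends at 1:56 PM + 45 min = 2:41 PM.
The flight starts at 2:41 PM + 67 min = 3:48 PM.
The train ride starts at 3:48 PM − 62 min = 2:46 PM.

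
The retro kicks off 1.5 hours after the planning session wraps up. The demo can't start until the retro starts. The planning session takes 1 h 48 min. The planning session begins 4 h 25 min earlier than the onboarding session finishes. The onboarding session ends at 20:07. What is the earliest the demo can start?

The planning session starts at 20:07 − 265 min = 15:42.
The planning session ends at 15:42 + 108 min = 17:30.
The retro starts at 17:30 + 90 min = 19:00.
The demo is bounded by the retro, so the earliest it can start is 19:00.

19:00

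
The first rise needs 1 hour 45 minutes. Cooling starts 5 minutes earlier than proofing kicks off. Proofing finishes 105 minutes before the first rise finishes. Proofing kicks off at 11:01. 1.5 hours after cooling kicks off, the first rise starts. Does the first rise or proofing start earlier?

Cooling starts at 11:01 − 5 min = 10:56.
The first rise starts at 10:56 + 90 min = 12:26.
The first rise starts at 12:26 and proofing starts at 11:01, so proofing is first.

proofing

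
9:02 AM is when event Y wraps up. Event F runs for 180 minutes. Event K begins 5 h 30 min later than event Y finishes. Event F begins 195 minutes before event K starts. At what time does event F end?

Event K starts at 9:02 AM + 330 min = 2:32 PM.
Event F starts at 2:32 PM − 195 min = 11:17 AM.
Event F ends at 11:17 AM + 180 min = 2:17 PM.

2:17 PM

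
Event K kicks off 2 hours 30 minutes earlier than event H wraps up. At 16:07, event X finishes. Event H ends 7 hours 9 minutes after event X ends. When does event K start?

20:46

Event H ends at 16:07 + 429 min = 23:16.
Event K starts at 23:16 − 150 min = 20:46.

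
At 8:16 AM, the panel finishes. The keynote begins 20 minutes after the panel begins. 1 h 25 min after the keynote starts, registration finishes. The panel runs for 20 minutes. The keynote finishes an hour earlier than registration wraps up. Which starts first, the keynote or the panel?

The panel starts at 8:16 AM − 20 min = 7:56 AM.
The keynote starts at 7:56 AM + 20 min = 8:16 AM.
The keynote starts at 8:16 AM and the panel starts at 7:56 AM, so the panel is first.

the panel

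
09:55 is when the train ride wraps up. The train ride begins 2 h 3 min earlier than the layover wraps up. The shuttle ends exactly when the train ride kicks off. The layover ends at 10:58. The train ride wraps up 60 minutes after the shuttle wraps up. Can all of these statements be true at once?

The train ride starts at 10:58 − 123 min = 08:55.
So the shuttle ends at 08:55.
The train ride ends at 08:55 + 60 min = 09:55.
That matches the stated 09:55, so the schedule is consistent.

Yes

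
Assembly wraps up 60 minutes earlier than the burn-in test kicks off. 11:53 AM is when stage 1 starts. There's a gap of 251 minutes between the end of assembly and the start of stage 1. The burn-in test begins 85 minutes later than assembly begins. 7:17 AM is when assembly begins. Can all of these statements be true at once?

The burn-in test starts at 7:17 AM + 85 min = 8:42 AM.
Assembly ends at 8:42 AM − 60 min = 7:42 AM.
Stage 1 starts at 7:42 AM + 251 min = 11:53 AM.
That matches the stated 11:53 AM, so the schedule is consistent.

Yes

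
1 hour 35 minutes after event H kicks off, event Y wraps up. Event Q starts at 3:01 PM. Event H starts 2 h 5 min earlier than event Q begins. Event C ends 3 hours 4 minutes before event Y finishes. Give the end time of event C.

Event H starts at 3:01 PM − 125 min = 12:56 PM.
Event Y ends at 12:56 PM + 95 min = 2:31 PM.
Event C ends at 2:31 PM − 184 min = 11:27 AM.

11:27 AM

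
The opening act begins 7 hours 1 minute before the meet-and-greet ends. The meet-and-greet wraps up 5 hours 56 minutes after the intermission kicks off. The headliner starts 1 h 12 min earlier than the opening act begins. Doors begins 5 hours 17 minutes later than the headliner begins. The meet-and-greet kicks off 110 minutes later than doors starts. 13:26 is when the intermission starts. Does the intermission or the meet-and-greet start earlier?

the intermission

The meet-and-greet ends at 13:26 + 356 min = 19:22.
The opening act starts at 19:22 − 421 min = 12:21.
The headliner starts at 12:21 − 72 min = 11:09.
Doors starts at 11:09 + 317 min = 16:26.
The meet-and-greet starts at 16:26 + 110 min = 18:16.
The intermission starts at 13:26 and the meet-and-greet starts at 18:16, so the intermission is first.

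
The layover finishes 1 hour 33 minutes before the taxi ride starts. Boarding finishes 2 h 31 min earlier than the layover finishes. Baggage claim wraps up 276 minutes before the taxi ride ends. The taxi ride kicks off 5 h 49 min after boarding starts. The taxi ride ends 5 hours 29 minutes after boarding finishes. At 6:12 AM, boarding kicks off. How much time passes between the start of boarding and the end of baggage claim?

2 hours 38 minutes

The taxi ride starts at 6:12 AM + 349 min = 12:01 PM.
The layover ends at 12:01 PM − 93 min = 10:28 AM.
Boarding ends at 10:28 AM − 151 min = 7:57 AM.
The taxi ride ends at 7:57 AM + 329 min = 1:26 PM.
Baggage claim ends at 1:26 PM − 276 min = 8:50 AM.
From 6:12 AM to 8:50 AM is 2 hours 38 minutes.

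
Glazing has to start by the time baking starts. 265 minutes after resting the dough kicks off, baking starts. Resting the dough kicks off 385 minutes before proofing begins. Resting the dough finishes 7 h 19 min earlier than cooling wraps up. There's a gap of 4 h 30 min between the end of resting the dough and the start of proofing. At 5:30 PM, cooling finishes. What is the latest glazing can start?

Resting the dough ends at 5:30 PM − 439 min = 10:11 AM.
Proofing starts at 10:11 AM + 270 min = 2:41 PM.
Resting the dough starts at 2:41 PM − 385 min = 8:16 AM.
Baking starts at 8:16 AM + 265 min = 12:41 PM.
Glazing is bounded by baking, so the latest it can start is 12:41 PM.

12:41 PM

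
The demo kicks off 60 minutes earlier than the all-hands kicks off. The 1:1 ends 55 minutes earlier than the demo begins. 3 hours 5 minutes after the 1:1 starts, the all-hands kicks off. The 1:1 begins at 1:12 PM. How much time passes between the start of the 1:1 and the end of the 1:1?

1 h 10 min

The all-hands starts at 1:12 PM + 185 min = 4:17 PM.
The demo starts at 4:17 PM − 60 min = 3:17 PM.
The 1:1 ends at 3:17 PM − 55 min = 2:22 PM.
From 1:12 PM to 2:22 PM is 1 h 10 min.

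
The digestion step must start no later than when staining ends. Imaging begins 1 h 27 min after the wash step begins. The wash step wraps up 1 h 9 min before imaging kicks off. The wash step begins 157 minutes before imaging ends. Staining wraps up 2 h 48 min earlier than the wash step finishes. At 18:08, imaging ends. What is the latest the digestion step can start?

The wash step starts at 18:08 − 157 min = 15:31.
Imaging starts at 15:31 + 87 min = 16:58.
The wash step ends at 16:58 − 69 min = 15:49.
Staining ends at 15:49 − 168 min = 13:01.
The digestion step is bounded by staining, so the latest it can start is 13:01.

13:01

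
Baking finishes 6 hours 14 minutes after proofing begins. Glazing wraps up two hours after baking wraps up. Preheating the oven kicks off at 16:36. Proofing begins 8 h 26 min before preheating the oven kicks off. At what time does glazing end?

Proofing starts at 16:36 − 506 min = 08:10.
Baking ends at 08:10 + 374 min = 14:24.
Glazing ends at 14:24 + 120 min = 16:24.

16:24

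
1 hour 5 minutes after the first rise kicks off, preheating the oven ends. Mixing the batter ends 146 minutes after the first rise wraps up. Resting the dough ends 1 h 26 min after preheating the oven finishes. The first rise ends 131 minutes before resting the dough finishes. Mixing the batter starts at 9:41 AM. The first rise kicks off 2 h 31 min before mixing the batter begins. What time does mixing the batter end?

The first rise starts at 9:41 AM − 151 min = 7:10 AM.
Preheating the oven ends at 7:10 AM + 65 min = 8:15 AM.
Resting the dough ends at 8:15 AM + 86 min = 9:41 AM.
The first rise ends at 9:41 AM − 131 min = 7:30 AM.
Mixing the batter ends at 7:30 AM + 146 min = 9:56 AM.

9:56 AM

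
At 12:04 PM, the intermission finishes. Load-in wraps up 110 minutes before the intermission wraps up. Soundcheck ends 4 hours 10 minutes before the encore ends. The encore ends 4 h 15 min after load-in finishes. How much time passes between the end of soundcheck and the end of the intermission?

105 minutes

Load-in ends at 12:04 PM − 110 min = 10:14 AM.
The encore ends at 10:14 AM + 255 min = 2:29 PM.
Soundcheck ends at 2:29 PM − 250 min = 10:19 AM.
From 10:19 AM to 12:04 PM is 105 minutes.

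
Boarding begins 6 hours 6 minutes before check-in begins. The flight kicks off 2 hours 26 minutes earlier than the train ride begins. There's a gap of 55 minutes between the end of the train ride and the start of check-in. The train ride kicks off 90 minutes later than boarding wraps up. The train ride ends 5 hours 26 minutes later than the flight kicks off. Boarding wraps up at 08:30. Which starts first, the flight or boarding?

the flight

The train ride starts at 08:30 + 90 min = 10:00.
The flight starts at 10:00 − 146 min = 07:34.
The train ride ends at 07:34 + 326 min = 13:00.
Check-in starts at 13:00 + 55 min = 13:55.
Boarding starts at 13:55 − 366 min = 07:49.
The flight starts at 07:34 and boarding starts at 07:49, so the flight is first.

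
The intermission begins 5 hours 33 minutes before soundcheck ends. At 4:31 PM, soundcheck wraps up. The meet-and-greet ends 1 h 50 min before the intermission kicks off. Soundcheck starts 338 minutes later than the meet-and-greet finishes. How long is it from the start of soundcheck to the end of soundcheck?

The intermission starts at 4:31 PM − 333 min = 10:58 AM.
The meet-and-greet ends at 10:58 AM − 110 min = 9:08 AM.
Soundcheck starts at 9:08 AM + 338 min = 2:46 PM.
From 2:46 PM to 4:31 PM is 105 minutes.

105 minutes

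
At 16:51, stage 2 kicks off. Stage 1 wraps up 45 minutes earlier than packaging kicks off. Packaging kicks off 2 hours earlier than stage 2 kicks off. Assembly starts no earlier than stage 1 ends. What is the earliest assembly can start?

14:06

Packaging starts at 16:51 − 120 min = 14:51.
Stage 1 ends at 14:51 − 45 min = 14:06.
Assembly is bounded by stage 1, so the earliest it can start is 14:06.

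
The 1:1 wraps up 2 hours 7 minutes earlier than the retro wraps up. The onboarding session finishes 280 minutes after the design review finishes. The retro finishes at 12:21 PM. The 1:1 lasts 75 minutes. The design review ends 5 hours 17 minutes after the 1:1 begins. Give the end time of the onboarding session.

The 1:1 ends at 12:21 PM − 127 min = 10:14 AM.
The 1:1 starts at 10:14 AM − 75 min = 8:59 AM.
The design review ends at 8:59 AM + 317 min = 2:16 PM.
The onboarding session ends at 2:16 PM + 280 min = 6:56 PM.

6:56 PM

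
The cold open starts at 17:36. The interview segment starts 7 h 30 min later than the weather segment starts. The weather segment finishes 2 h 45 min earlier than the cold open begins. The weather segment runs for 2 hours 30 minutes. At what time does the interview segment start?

19:51

The weather segment ends at 17:36 − 165 min = 14:51.
The weather segment starts at 14:51 − 150 min = 12:21.
The interview segment starts at 12:21 + 450 min = 19:51.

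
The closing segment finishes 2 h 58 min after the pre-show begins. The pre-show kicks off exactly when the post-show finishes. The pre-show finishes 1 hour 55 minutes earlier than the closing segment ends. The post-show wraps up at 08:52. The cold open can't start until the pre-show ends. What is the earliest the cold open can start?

09:55

The pre-show starts at 08:52.
The closing segment ends at 08:52 + 178 min = 11:50.
The pre-show ends at 11:50 − 115 min = 09:55.
The cold open is bounded by the pre-show, so the earliest it can start is 09:55.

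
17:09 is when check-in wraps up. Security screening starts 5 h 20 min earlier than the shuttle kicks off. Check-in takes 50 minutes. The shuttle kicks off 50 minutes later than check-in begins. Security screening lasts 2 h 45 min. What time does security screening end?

Check-in starts at 17:09 − 50 min = 16:19.
The shuttle starts at 16:19 + 50 min = 17:09.
Security screening starts at 17:09 − 320 min = 11:49.
Security screening ends at 11:49 + 165 min = 14:34.

14:34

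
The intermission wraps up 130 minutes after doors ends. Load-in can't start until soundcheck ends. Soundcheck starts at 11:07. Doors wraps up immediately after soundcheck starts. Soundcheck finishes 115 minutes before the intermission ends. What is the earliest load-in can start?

11:22

Doors ends at 11:07.
The intermission ends at 11:07 + 130 min = 13:17.
Soundcheck ends at 13:17 − 115 min = 11:22.
Load-in is bounded by soundcheck, so the earliest it can start is 11:22.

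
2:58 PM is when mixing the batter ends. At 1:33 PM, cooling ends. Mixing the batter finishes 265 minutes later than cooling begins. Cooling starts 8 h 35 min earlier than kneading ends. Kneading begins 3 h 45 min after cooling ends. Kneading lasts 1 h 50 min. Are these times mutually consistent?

Yes

Kneading starts at 1:33 PM + 225 min = 5:18 PM.
Kneading ends at 5:18 PM + 110 min = 7:08 PM.
Cooling starts at 7:08 PM − 515 min = 10:33 AM.
Mixing the batter ends at 10:33 AM + 265 min = 2:58 PM.
That matches the stated 2:58 PM, so the schedule is consistent.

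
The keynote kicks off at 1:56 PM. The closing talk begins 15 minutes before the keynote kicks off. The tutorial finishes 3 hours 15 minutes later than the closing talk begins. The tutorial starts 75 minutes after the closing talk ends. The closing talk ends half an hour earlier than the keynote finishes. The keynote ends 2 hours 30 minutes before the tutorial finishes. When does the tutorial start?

3:11 PM

The closing talk starts at 1:56 PM − 15 min = 1:41 PM.
The tutorial ends at 1:41 PM + 195 min = 4:56 PM.
The keynote ends at 4:56 PM − 150 min = 2:26 PM.
The closing talk ends at 2:26 PM − 30 min = 1:56 PM.
The tutorial starts at 1:56 PM + 75 min = 3:11 PM.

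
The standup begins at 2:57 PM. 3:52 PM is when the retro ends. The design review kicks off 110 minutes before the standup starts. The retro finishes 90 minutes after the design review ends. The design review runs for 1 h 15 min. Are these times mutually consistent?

The design review starts at 2:57 PM − 110 min = 1:07 PM.
The design review ends at 1:07 PM + 75 min = 2:22 PM.
The retro ends at 2:22 PM + 90 min = 3:52 PM.
That matches the stated 3:52 PM, so the schedule is consistent.

Yes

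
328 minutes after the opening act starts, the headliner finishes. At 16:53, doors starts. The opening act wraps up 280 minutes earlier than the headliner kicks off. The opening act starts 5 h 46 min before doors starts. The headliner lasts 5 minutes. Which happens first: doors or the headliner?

The opening act starts at 16:53 − 346 min = 11:07.
The headliner ends at 11:07 + 328 min = 16:35.
The headliner starts at 16:35 − 5 min = 16:30.
Doors starts at 16:53 and the headliner starts at 16:30, so the headliner is first.

the headliner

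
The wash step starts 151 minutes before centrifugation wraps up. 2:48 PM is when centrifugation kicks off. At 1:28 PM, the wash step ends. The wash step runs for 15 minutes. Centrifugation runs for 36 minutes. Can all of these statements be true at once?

No

Centrifugation ends at 2:48 PM + 36 min = 3:24 PM.
The wash step starts at 3:24 PM − 151 min = 12:53 PM.
The wash step ends at 12:53 PM + 15 min = 1:08 PM.
But the wash step is also said to end at 1:28 PM — a 20-minute conflict.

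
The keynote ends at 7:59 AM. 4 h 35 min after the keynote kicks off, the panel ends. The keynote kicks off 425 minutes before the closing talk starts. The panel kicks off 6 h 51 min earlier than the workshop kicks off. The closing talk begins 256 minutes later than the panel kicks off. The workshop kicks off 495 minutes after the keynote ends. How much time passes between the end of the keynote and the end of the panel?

3 h 10 min

The workshop starts at 7:59 AM + 495 min = 4:14 PM.
The panel starts at 4:14 PM − 411 min = 9:23 AM.
The closing talk starts at 9:23 AM + 256 min = 1:39 PM.
The keynote starts at 1:39 PM − 425 min = 6:34 AM.
The panel ends at 6:34 AM + 275 min = 11:09 AM.
From 7:59 AM to 11:09 AM is 3 h 10 min.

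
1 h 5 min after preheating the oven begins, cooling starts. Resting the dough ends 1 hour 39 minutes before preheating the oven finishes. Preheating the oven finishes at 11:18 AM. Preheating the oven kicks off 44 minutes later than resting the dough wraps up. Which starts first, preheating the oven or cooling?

Resting the dough ends at 11:18 AM − 99 min = 9:39 AM.
Preheating the oven starts at 9:39 AM + 44 min = 10:23 AM.
Cooling starts at 10:23 AM + 65 min = 11:28 AM.
Preheating the oven starts at 10:23 AM and cooling starts at 11:28 AM, so preheating the oven is first.

preheating the oven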